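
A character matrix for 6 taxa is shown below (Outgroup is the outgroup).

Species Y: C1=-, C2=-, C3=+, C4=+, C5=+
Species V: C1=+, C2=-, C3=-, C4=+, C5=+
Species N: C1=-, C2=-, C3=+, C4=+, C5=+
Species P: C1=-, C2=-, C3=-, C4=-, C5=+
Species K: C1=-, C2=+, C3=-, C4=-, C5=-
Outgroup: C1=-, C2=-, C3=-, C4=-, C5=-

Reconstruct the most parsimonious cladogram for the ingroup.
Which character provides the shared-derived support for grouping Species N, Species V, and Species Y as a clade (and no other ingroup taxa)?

C4

The outgroup has state '-' for every character, so '+' is the derived state throughout.
C1: derived state '+' in Species V only — an autapomorphy, so it tells us nothing about relationships among taxa.
C2 (derived state '+') is unique to Species K (autapomorphy; uninformative for grouping).
C3: derived state '+' in Species N and Species Y only — synapomorphy for {Species N, Species Y}.
C4: derived state '+' in Species N, Species V, and Species Y only — synapomorphy for {Species N, Species V, Species Y}.
C5: derived state '+' in Species N, Species P, Species V, and Species Y only — synapomorphy for {Species N, Species P, Species V, Species Y}.
Most parsimonious ingroup topology: (((Species V,(Species Y,Species N)),Species P),Species K).
The clade {Species N, Species V, Species Y} is supported by C4: its derived state '+' occurs in exactly those taxa and in no other taxon (including the outgroup).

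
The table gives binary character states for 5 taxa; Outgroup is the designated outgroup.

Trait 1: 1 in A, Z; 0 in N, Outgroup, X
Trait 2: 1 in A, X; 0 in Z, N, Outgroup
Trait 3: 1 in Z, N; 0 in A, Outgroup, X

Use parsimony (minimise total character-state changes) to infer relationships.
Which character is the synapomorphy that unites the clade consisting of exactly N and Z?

The outgroup has state '0' for every character, so '1' is the derived state throughout.
Trait 1 groups A and Z, which is incompatible with the clades supported by the remaining characters; treating it as convergent (homoplasy) costs fewer steps than any alternative tree.
Only A and X show the derived state '1' for Trait 2, supporting them as a clade.
Only N and Z show the derived state '1' for Trait 3, supporting them as a clade.
Most parsimonious ingroup topology: ((X,A),(N,Z)).
The clade {N, Z} is supported by Trait 3: its derived state '1' occurs in exactly those taxa and in no other taxon (including the outgroup).

Trait 3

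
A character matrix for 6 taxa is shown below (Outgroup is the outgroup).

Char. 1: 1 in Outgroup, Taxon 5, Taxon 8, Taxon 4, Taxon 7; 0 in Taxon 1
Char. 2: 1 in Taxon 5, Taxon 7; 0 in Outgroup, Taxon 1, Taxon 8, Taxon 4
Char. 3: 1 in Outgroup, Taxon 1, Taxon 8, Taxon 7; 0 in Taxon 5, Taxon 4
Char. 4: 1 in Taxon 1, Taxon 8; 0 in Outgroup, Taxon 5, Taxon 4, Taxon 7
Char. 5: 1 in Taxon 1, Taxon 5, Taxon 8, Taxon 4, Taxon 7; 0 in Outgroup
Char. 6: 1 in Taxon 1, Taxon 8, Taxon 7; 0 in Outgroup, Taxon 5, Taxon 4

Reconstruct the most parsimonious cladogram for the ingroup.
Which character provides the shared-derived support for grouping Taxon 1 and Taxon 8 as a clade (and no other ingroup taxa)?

Char. 4

Character polarity is set by the outgroup: the derived state is whichever differs from the outgroup's state, so for Char. 1, Char. 3 the derived state is '0', and for the remaining characters it is '1'.
Char. 1: derived state '0' in Taxon 1 only — an autapomorphy, so it tells us nothing about relationships among taxa.
Char. 2 groups Taxon 5 and Taxon 7, which is incompatible with the clades supported by the remaining characters; treating it as convergent (homoplasy) costs fewer steps than any alternative tree.
Char. 3 (derived state '0') is shared by Taxon 4 and Taxon 5 — a synapomorphy uniting that clade.
Char. 4: derived state '1' in Taxon 1 and Taxon 8 only — synapomorphy for {Taxon 1, Taxon 8}.
Char. 5 (derived state '1') is shared by all ingroup taxa — unites the whole ingroup.
Char. 6 (derived state '1') is shared by Taxon 1, Taxon 7, and Taxon 8 — a synapomorphy uniting that clade.
Most parsimonious ingroup topology: (((Taxon 1,Taxon 8),Taxon 7),(Taxon 5,Taxon 4)).
The clade {Taxon 1, Taxon 8} is supported by Char. 4: its derived state '1' occurs in exactly those taxa and in no other taxon (including the outgroup).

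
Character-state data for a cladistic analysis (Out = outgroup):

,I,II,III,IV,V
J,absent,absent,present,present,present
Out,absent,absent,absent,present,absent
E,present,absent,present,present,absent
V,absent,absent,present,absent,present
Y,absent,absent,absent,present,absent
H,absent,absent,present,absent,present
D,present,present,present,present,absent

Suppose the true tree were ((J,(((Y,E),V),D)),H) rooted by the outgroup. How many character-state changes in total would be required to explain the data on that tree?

Map each character onto ((J,(((Y,E),V),D)),H) (rooted by Out) and count the minimum state changes it requires (Fitch parsimony):
I: 2; II: 1; III: 2; IV: 2; V: 3.
Total tree length = 10.

10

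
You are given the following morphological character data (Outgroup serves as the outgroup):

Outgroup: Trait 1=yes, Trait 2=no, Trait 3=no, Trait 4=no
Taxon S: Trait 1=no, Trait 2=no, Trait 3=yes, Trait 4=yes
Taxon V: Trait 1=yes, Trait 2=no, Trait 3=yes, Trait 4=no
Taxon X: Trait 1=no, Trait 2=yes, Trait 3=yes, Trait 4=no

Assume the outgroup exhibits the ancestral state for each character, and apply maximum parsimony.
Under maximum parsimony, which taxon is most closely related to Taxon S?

Taxon X

Character polarity is set by the outgroup: the derived state is whichever differs from the outgroup's state, so for Trait 1 the derived state is 'no', and for the remaining characters it is 'yes'.
Trait 1: derived state 'no' in Taxon S and Taxon X only — synapomorphy for {Taxon S, Taxon X}.
Trait 2 (derived state 'yes') is unique to Taxon X (autapomorphy; uninformative for grouping).
Trait 3 (derived state 'yes') is shared by all ingroup taxa — unites the whole ingroup.
Trait 4 (derived state 'yes') is unique to Taxon S (autapomorphy; uninformative for grouping).
Most parsimonious ingroup topology: ((Taxon S,Taxon X),Taxon V).
Taxon S and Taxon X form a cherry on this tree, so they are sister taxa.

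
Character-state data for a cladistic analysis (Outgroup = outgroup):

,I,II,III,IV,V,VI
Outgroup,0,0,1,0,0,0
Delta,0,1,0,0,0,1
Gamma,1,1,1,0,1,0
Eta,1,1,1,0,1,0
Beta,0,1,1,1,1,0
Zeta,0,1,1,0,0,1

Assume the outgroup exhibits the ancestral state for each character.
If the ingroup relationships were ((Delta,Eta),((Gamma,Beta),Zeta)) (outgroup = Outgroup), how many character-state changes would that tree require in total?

Map each character onto ((Delta,Eta),((Gamma,Beta),Zeta)) (rooted by Outgroup) and count the minimum state changes it requires (Fitch parsimony):
I: 2; II: 1; III: 1; IV: 1; V: 2; VI: 2.
Total tree length = 9.

9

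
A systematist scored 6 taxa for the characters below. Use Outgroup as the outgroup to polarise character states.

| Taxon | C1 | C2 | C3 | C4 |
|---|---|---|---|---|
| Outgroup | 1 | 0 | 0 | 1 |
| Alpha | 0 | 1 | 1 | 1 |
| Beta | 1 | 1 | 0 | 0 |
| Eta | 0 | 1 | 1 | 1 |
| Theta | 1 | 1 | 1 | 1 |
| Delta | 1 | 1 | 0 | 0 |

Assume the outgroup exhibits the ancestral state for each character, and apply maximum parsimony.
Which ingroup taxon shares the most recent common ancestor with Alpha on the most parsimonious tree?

Character polarity is set by the outgroup: the derived state is whichever differs from the outgroup's state, so for C1, C4 the derived state is '0', and for the remaining characters it is '1'.
Only Alpha and Eta show the derived state '0' for C1, supporting them as a clade.
C2 (derived state '1') is shared by all ingroup taxa — unites the whole ingroup.
C3: derived state '1' in Alpha, Eta, and Theta only — synapomorphy for {Alpha, Eta, Theta}.
C4 (derived state '0') is shared by Beta and Delta — a synapomorphy uniting that clade.
Most parsimonious ingroup topology: (((Alpha,Eta),Theta),(Beta,Delta)).
Alpha and Eta form a cherry on this tree, so they are sister taxa.

Eta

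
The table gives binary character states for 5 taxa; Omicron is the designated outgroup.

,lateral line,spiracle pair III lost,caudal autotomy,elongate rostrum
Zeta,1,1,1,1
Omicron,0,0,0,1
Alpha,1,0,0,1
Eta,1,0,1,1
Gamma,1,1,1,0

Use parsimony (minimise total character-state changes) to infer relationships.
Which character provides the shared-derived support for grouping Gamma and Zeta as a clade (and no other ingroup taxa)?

spiracle pair III lost

Character polarity is set by the outgroup: the derived state is whichever differs from the outgroup's state, so for elongate rostrum the derived state is '0', and for the remaining characters it is '1'.
lateral line (derived state '1') is shared by all ingroup taxa — unites the whole ingroup.
spiracle pair III lost (derived state '1') is shared by Gamma and Zeta — a synapomorphy uniting that clade.
caudal autotomy (derived state '1') is shared by Eta, Gamma, and Zeta — a synapomorphy uniting that clade.
elongate rostrum (derived state '0') is unique to Gamma (autapomorphy; uninformative for grouping).
Most parsimonious ingroup topology: ((Eta,(Gamma,Zeta)),Alpha).
The clade {Gamma, Zeta} is supported by spiracle pair III lost: its derived state '1' occurs in exactly those taxa and in no other taxon (including the outgroup).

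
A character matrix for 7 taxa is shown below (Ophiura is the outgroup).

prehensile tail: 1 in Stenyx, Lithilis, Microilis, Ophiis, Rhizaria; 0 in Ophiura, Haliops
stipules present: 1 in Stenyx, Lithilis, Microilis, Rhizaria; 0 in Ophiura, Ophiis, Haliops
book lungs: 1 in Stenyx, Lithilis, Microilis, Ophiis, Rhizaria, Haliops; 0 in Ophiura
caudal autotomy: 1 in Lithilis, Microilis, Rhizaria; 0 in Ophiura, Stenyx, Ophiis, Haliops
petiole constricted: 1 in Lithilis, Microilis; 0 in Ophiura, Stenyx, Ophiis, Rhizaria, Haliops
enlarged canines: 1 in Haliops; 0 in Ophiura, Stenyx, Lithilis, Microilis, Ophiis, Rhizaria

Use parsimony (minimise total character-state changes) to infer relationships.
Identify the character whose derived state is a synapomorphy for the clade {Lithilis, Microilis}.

The outgroup has state '0' for every character, so '1' is the derived state throughout.
prehensile tail: derived state '1' in Lithilis, Microilis, Ophiis, Rhizaria, and Stenyx only — synapomorphy for {Lithilis, Microilis, Ophiis, Rhizaria, Stenyx}.
stipules present (derived state '1') is shared by Lithilis, Microilis, Rhizaria, and Stenyx — a synapomorphy uniting that clade.
book lungs (derived state '1') is shared by all ingroup taxa — unites the whole ingroup.
caudal autotomy (derived state '1') is shared by Lithilis, Microilis, and Rhizaria — a synapomorphy uniting that clade.
Only Lithilis and Microilis show the derived state '1' for petiole constricted, supporting them as a clade.
enlarged canines (derived state '1') is unique to Haliops (autapomorphy; uninformative for grouping).
Most parsimonious ingroup topology: (((Stenyx,((Lithilis,Microilis),Rhizaria)),Ophiis),Haliops).
The clade {Lithilis, Microilis} is supported by petiole constricted: its derived state '1' occurs in exactly those taxa and in no other taxon (including the outgroup).

petiole constricted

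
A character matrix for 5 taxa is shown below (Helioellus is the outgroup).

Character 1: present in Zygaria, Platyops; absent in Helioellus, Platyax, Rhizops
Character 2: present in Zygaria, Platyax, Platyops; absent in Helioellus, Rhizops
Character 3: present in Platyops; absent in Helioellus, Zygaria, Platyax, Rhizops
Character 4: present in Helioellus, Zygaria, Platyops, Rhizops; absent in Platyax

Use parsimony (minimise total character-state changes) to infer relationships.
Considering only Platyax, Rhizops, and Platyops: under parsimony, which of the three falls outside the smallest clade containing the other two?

Character polarity is set by the outgroup: the derived state is whichever differs from the outgroup's state, so for Character 4 the derived state is 'absent', and for the remaining characters it is 'present'.
Only Platyops and Zygaria show the derived state 'present' for Character 1, supporting them as a clade.
Character 2 (derived state 'present') is shared by Platyax, Platyops, and Zygaria — a synapomorphy uniting that clade.
Character 3 (derived state 'present') is unique to Platyops (autapomorphy; uninformative for grouping).
Character 4 (derived state 'absent') is unique to Platyax (autapomorphy; uninformative for grouping).
Most parsimonious ingroup topology: (((Zygaria,Platyops),Platyax),Rhizops).
Platyax and Platyops share a more recent common ancestor with each other than either does with Rhizops, so Rhizops is the least closely related of the three.

Rhizops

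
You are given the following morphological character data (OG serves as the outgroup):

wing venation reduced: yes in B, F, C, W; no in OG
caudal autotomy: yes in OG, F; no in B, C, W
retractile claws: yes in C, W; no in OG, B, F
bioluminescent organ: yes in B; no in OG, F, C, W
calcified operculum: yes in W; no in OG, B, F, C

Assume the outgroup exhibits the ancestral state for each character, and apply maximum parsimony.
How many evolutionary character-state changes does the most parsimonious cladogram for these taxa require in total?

5

Character polarity is set by the outgroup: the derived state is whichever differs from the outgroup's state, so for caudal autotomy the derived state is 'no', and for the remaining characters it is 'yes'.
wing venation reduced (derived state 'yes') is shared by all ingroup taxa — unites the whole ingroup.
Only B, C, and W show the derived state 'no' for caudal autotomy, supporting them as a clade.
retractile claws: derived state 'yes' in C and W only — synapomorphy for {C, W}.
bioluminescent organ: derived state 'yes' in B only — an autapomorphy, so it tells us nothing about relationships among taxa.
calcified operculum: derived state 'yes' in W only — an autapomorphy, so it tells us nothing about relationships among taxa.
Most parsimonious ingroup topology: ((B,(C,W)),F).
Changes per character on this tree: wing venation reduced: 1; caudal autotomy: 1; retractile claws: 1; bioluminescent organ: 1; calcified operculum: 1.
Total = 5.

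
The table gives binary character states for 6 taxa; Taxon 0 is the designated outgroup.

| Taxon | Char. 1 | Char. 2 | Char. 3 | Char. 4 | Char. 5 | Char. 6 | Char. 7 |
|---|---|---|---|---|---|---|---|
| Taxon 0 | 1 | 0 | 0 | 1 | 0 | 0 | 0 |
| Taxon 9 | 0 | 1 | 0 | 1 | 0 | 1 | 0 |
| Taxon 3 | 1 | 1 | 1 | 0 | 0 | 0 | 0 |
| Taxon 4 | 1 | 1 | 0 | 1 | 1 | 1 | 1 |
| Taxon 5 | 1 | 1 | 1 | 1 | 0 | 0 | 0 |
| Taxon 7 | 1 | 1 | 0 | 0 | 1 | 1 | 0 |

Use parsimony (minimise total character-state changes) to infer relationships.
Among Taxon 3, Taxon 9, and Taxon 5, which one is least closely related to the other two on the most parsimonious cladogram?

Character polarity is set by the outgroup: the derived state is whichever differs from the outgroup's state, so for Char. 1, Char. 4 the derived state is '0', and for the remaining characters it is '1'.
Char. 1 (derived state '0') is unique to Taxon 9 (autapomorphy; uninformative for grouping).
All ingroup taxa share the derived state '1' for Char. 2; it defines the ingroup but does not resolve relationships within it.
Char. 3: derived state '1' in Taxon 3 and Taxon 5 only — synapomorphy for {Taxon 3, Taxon 5}.
Char. 4 (state '0') occurs in Taxon 3 and Taxon 7 but conflicts with the nesting implied by the other characters — most parsimoniously interpreted as homoplasy.
Only Taxon 4 and Taxon 7 show the derived state '1' for Char. 5, supporting them as a clade.
Char. 6 (derived state '1') is shared by Taxon 4, Taxon 7, and Taxon 9 — a synapomorphy uniting that clade.
Char. 7 (derived state '1') is unique to Taxon 4 (autapomorphy; uninformative for grouping).
Most parsimonious ingroup topology: ((Taxon 9,(Taxon 4,Taxon 7)),(Taxon 3,Taxon 5)).
Taxon 5 and Taxon 3 share a more recent common ancestor with each other than either does with Taxon 9, so Taxon 9 is the least closely related of the three.

Taxon 9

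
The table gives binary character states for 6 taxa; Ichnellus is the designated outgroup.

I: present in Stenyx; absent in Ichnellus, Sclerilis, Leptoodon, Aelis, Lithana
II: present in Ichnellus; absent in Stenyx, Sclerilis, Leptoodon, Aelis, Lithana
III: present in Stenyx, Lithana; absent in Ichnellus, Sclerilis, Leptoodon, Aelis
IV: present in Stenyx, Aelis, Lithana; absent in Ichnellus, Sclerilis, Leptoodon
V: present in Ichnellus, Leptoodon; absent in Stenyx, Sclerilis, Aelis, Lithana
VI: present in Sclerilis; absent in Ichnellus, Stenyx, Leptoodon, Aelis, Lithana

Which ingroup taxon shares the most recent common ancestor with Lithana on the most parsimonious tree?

Stenyx

Character polarity is set by the outgroup: the derived state is whichever differs from the outgroup's state, so for II, V the derived state is 'absent', and for the remaining characters it is 'present'.
I: derived state 'present' in Stenyx only — an autapomorphy, so it tells us nothing about relationships among taxa.
All ingroup taxa share the derived state 'absent' for II; it defines the ingroup but does not resolve relationships within it.
Only Lithana and Stenyx show the derived state 'present' for III, supporting them as a clade.
Only Aelis, Lithana, and Stenyx show the derived state 'present' for IV, supporting them as a clade.
V: derived state 'absent' in Aelis, Lithana, Sclerilis, and Stenyx only — synapomorphy for {Aelis, Lithana, Sclerilis, Stenyx}.
VI (derived state 'present') is unique to Sclerilis (autapomorphy; uninformative for grouping).
Most parsimonious ingroup topology: ((((Stenyx,Lithana),Aelis),Sclerilis),Leptoodon).
Lithana and Stenyx form a cherry on this tree, so they are sister taxa.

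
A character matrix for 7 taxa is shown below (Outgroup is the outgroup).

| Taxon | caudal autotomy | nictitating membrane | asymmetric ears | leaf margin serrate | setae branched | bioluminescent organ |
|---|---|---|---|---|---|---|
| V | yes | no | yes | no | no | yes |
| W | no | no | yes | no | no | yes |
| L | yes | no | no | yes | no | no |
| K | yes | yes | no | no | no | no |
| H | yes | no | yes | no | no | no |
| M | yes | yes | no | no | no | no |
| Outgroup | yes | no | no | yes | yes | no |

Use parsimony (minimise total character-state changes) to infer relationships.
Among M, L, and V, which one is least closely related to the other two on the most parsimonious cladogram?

L

Character polarity is set by the outgroup: the derived state is whichever differs from the outgroup's state, so for caudal autotomy, leaf margin serrate, setae branched the derived state is 'no', and for the remaining characters it is 'yes'.
caudal autotomy (derived state 'no') is unique to W (autapomorphy; uninformative for grouping).
nictitating membrane: derived state 'yes' in K and M only — synapomorphy for {K, M}.
Only H, V, and W show the derived state 'yes' for asymmetric ears, supporting them as a clade.
leaf margin serrate: derived state 'no' in H, K, M, V, and W only — synapomorphy for {H, K, M, V, W}.
setae branched (derived state 'no') is shared by all ingroup taxa — unites the whole ingroup.
bioluminescent organ: derived state 'yes' in V and W only — synapomorphy for {V, W}.
Most parsimonious ingroup topology: (((H,(W,V)),(K,M)),L).
V and M share a more recent common ancestor with each other than either does with L, so L is the least closely related of the three.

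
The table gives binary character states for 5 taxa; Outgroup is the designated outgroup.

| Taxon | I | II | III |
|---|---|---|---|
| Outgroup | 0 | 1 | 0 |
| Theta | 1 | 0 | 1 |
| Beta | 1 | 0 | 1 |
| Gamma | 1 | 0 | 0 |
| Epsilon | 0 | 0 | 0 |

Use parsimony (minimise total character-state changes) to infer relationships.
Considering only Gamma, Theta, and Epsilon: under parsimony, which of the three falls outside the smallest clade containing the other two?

Epsilon

Character polarity is set by the outgroup: the derived state is whichever differs from the outgroup's state, so for II the derived state is '0', and for the remaining characters it is '1'.
I: derived state '1' in Beta, Gamma, and Theta only — synapomorphy for {Beta, Gamma, Theta}.
All ingroup taxa share the derived state '0' for II; it defines the ingroup but does not resolve relationships within it.
Only Beta and Theta show the derived state '1' for III, supporting them as a clade.
Most parsimonious ingroup topology: (((Theta,Beta),Gamma),Epsilon).
Gamma and Theta share a more recent common ancestor with each other than either does with Epsilon, so Epsilon is the least closely related of the three.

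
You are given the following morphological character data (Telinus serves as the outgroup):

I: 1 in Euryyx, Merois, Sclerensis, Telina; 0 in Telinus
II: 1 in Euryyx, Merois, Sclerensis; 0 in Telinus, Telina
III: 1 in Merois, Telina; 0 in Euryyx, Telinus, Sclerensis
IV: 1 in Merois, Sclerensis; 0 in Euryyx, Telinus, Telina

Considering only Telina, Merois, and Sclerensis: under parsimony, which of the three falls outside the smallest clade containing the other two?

The outgroup has state '0' for every character, so '1' is the derived state throughout.
I (derived state '1') is shared by all ingroup taxa — unites the whole ingroup.
Only Euryyx, Merois, and Sclerensis show the derived state '1' for II, supporting them as a clade.
III (state '1') occurs in Merois and Telina but conflicts with the nesting implied by the other characters — most parsimoniously interpreted as homoplasy.
IV (derived state '1') is shared by Merois and Sclerensis — a synapomorphy uniting that clade.
Most parsimonious ingroup topology: (Telina,((Sclerensis,Merois),Euryyx)).
Merois and Sclerensis share a more recent common ancestor with each other than either does with Telina, so Telina is the least closely related of the three.

Telina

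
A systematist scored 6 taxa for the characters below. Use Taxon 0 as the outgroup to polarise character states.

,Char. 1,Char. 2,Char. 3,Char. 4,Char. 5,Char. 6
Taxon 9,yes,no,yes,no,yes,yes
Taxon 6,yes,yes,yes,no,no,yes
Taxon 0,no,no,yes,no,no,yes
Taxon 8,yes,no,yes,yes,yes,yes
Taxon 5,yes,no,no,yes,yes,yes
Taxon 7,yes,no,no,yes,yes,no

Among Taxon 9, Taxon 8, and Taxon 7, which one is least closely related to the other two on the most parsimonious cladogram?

Character polarity is set by the outgroup: the derived state is whichever differs from the outgroup's state, so for Char. 3, Char. 6 the derived state is 'no', and for the remaining characters it is 'yes'.
All ingroup taxa share the derived state 'yes' for Char. 1; it defines the ingroup but does not resolve relationships within it.
Char. 2: derived state 'yes' in Taxon 6 only — an autapomorphy, so it tells us nothing about relationships among taxa.
Only Taxon 5 and Taxon 7 show the derived state 'no' for Char. 3, supporting them as a clade.
Only Taxon 5, Taxon 7, and Taxon 8 show the derived state 'yes' for Char. 4, supporting them as a clade.
Only Taxon 5, Taxon 7, Taxon 8, and Taxon 9 show the derived state 'yes' for Char. 5, supporting them as a clade.
Char. 6: derived state 'no' in Taxon 7 only — an autapomorphy, so it tells us nothing about relationships among taxa.
Most parsimonious ingroup topology: (((Taxon 8,(Taxon 7,Taxon 5)),Taxon 9),Taxon 6).
Taxon 8 and Taxon 7 share a more recent common ancestor with each other than either does with Taxon 9, so Taxon 9 is the least closely related of the three.

Taxon 9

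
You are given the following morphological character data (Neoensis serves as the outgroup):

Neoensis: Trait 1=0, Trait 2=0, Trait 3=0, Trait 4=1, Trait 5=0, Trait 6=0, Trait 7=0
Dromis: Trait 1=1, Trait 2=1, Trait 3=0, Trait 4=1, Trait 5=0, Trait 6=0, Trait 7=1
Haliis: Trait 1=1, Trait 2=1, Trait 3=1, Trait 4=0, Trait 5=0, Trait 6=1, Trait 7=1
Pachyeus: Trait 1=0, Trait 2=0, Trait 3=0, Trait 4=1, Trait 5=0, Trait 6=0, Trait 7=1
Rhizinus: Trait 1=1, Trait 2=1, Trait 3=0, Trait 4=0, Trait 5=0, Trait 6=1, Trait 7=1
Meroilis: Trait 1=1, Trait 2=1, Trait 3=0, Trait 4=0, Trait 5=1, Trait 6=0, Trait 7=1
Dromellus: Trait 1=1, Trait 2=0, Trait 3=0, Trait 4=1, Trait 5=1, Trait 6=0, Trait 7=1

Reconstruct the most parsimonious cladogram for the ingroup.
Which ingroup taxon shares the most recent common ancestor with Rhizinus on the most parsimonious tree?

Haliis

Character polarity is set by the outgroup: the derived state is whichever differs from the outgroup's state, so for Trait 4 the derived state is '0', and for the remaining characters it is '1'.
Trait 1: derived state '1' in Dromellus, Dromis, Haliis, Meroilis, and Rhizinus only — synapomorphy for {Dromellus, Dromis, Haliis, Meroilis, Rhizinus}.
Trait 2 (derived state '1') is shared by Dromis, Haliis, Meroilis, and Rhizinus — a synapomorphy uniting that clade.
Trait 3 (derived state '1') is unique to Haliis (autapomorphy; uninformative for grouping).
Only Haliis, Meroilis, and Rhizinus show the derived state '0' for Trait 4, supporting them as a clade.
Trait 5 (state '1') occurs in Dromellus and Meroilis but conflicts with the nesting implied by the other characters — most parsimoniously interpreted as homoplasy.
Only Haliis and Rhizinus show the derived state '1' for Trait 6, supporting them as a clade.
Trait 7 (derived state '1') is shared by all ingroup taxa — unites the whole ingroup.
Most parsimonious ingroup topology: (((Dromis,((Haliis,Rhizinus),Meroilis)),Dromellus),Pachyeus).
Rhizinus and Haliis form a cherry on this tree, so they are sister taxa.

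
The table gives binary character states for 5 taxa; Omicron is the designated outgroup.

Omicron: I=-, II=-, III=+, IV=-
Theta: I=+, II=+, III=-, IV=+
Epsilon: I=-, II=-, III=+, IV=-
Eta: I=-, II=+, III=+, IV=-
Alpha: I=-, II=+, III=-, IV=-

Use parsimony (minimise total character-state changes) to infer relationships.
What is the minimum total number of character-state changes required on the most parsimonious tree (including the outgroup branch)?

4

Character polarity is set by the outgroup: the derived state is whichever differs from the outgroup's state, so for III the derived state is '-', and for the remaining characters it is '+'.
I: derived state '+' in Theta only — an autapomorphy, so it tells us nothing about relationships among taxa.
II: derived state '+' in Alpha, Eta, and Theta only — synapomorphy for {Alpha, Eta, Theta}.
III (derived state '-') is shared by Alpha and Theta — a synapomorphy uniting that clade.
IV (derived state '+') is unique to Theta (autapomorphy; uninformative for grouping).
Most parsimonious ingroup topology: (((Theta,Alpha),Eta),Epsilon).
Changes per character on this tree: I: 1; II: 1; III: 1; IV: 1.
Total = 4.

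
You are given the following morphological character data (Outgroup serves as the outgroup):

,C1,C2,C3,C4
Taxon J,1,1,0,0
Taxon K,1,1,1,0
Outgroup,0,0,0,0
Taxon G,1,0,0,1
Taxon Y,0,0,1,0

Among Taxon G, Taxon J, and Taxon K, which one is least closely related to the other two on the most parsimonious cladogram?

Taxon G

The outgroup has state '0' for every character, so '1' is the derived state throughout.
C1: derived state '1' in Taxon G, Taxon J, and Taxon K only — synapomorphy for {Taxon G, Taxon J, Taxon K}.
C2: derived state '1' in Taxon J and Taxon K only — synapomorphy for {Taxon J, Taxon K}.
C3 (state '1') occurs in Taxon K and Taxon Y but conflicts with the nesting implied by the other characters — most parsimoniously interpreted as homoplasy.
C4 (derived state '1') is unique to Taxon G (autapomorphy; uninformative for grouping).
Most parsimonious ingroup topology: (((Taxon K,Taxon J),Taxon G),Taxon Y).
Taxon J and Taxon K share a more recent common ancestor with each other than either does with Taxon G, so Taxon G is the least closely related of the three.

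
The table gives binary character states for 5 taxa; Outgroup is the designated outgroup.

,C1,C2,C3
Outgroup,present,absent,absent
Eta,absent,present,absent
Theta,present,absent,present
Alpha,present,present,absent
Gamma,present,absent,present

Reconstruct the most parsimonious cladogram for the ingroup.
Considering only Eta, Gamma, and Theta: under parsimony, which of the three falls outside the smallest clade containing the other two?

Eta

Character polarity is set by the outgroup: the derived state is whichever differs from the outgroup's state, so for C1 the derived state is 'absent', and for the remaining characters it is 'present'.
C1 (derived state 'absent') is unique to Eta (autapomorphy; uninformative for grouping).
C2: derived state 'present' in Alpha and Eta only — synapomorphy for {Alpha, Eta}.
C3 (derived state 'present') is shared by Gamma and Theta — a synapomorphy uniting that clade.
Most parsimonious ingroup topology: ((Eta,Alpha),(Theta,Gamma)).
Theta and Gamma share a more recent common ancestor with each other than either does with Eta, so Eta is the least closely related of the three.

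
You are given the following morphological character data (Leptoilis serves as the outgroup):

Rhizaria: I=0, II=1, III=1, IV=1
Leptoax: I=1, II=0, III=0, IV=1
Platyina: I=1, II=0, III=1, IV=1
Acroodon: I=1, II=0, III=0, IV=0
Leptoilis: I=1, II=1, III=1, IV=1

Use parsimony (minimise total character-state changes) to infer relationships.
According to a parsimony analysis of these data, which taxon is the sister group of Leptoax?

The outgroup has state '1' for every character, so '0' is the derived state throughout.
I (derived state '0') is unique to Rhizaria (autapomorphy; uninformative for grouping).
II: derived state '0' in Acroodon, Leptoax, and Platyina only — synapomorphy for {Acroodon, Leptoax, Platyina}.
III: derived state '0' in Acroodon and Leptoax only — synapomorphy for {Acroodon, Leptoax}.
IV: derived state '0' in Acroodon only — an autapomorphy, so it tells us nothing about relationships among taxa.
Most parsimonious ingroup topology: (((Leptoax,Acroodon),Platyina),Rhizaria).
Leptoax and Acroodon form a cherry on this tree, so they are sister taxa.

Acroodon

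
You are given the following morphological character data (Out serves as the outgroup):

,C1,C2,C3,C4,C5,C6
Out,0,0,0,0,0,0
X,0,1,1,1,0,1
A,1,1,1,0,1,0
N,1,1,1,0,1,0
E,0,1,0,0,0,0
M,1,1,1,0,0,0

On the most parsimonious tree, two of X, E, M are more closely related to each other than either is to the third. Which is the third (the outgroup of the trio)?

The outgroup has state '0' for every character, so '1' is the derived state throughout.
C1: derived state '1' in A, M, and N only — synapomorphy for {A, M, N}.
C2 (derived state '1') is shared by all ingroup taxa — unites the whole ingroup.
C3 (derived state '1') is shared by A, M, N, and X — a synapomorphy uniting that clade.
C4: derived state '1' in X only — an autapomorphy, so it tells us nothing about relationships among taxa.
C5 (derived state '1') is shared by A and N — a synapomorphy uniting that clade.
C6 (derived state '1') is unique to X (autapomorphy; uninformative for grouping).
Most parsimonious ingroup topology: ((X,((A,N),M)),E).
M and X share a more recent common ancestor with each other than either does with E, so E is the least closely related of the three.

E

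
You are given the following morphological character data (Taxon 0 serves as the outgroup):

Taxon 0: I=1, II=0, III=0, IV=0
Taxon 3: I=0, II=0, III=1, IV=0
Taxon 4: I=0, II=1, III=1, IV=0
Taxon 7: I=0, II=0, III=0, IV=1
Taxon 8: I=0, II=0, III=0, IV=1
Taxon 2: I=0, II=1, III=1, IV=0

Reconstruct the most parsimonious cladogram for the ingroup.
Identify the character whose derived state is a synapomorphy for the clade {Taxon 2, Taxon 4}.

II

Character polarity is set by the outgroup: the derived state is whichever differs from the outgroup's state, so for I the derived state is '0', and for the remaining characters it is '1'.
All ingroup taxa share the derived state '0' for I; it defines the ingroup but does not resolve relationships within it.
Only Taxon 2 and Taxon 4 show the derived state '1' for II, supporting them as a clade.
Only Taxon 2, Taxon 3, and Taxon 4 show the derived state '1' for III, supporting them as a clade.
IV (derived state '1') is shared by Taxon 7 and Taxon 8 — a synapomorphy uniting that clade.
Most parsimonious ingroup topology: ((Taxon 3,(Taxon 4,Taxon 2)),(Taxon 7,Taxon 8)).
The clade {Taxon 2, Taxon 4} is supported by II: its derived state '1' occurs in exactly those taxa and in no other taxon (including the outgroup).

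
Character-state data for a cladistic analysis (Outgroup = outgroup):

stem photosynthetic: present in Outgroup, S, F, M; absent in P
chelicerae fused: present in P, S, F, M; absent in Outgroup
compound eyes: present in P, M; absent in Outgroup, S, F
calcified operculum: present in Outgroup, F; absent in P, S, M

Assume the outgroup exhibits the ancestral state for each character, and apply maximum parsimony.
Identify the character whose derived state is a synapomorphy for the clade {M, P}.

compound eyes

Character polarity is set by the outgroup: the derived state is whichever differs from the outgroup's state, so for stem photosynthetic, calcified operculum the derived state is 'absent', and for the remaining characters it is 'present'.
stem photosynthetic: derived state 'absent' in P only — an autapomorphy, so it tells us nothing about relationships among taxa.
chelicerae fused (derived state 'present') is shared by all ingroup taxa — unites the whole ingroup.
Only M and P show the derived state 'present' for compound eyes, supporting them as a clade.
calcified operculum: derived state 'absent' in M, P, and S only — synapomorphy for {M, P, S}.
Most parsimonious ingroup topology: (((P,M),S),F).
The clade {M, P} is supported by compound eyes: its derived state 'present' occurs in exactly those taxa and in no other taxon (including the outgroup).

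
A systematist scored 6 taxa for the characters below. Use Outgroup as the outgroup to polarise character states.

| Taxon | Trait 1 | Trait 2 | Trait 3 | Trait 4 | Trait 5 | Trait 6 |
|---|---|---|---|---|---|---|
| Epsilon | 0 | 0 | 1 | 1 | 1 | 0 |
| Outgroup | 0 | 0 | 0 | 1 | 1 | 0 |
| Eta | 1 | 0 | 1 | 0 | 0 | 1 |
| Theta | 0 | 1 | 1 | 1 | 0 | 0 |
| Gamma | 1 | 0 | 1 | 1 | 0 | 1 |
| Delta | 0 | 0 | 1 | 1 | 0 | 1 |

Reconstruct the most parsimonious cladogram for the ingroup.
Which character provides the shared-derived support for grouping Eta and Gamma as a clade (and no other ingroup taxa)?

Trait 1

Character polarity is set by the outgroup: the derived state is whichever differs from the outgroup's state, so for Trait 4, Trait 5 the derived state is '0', and for the remaining characters it is '1'.
Trait 1: derived state '1' in Eta and Gamma only — synapomorphy for {Eta, Gamma}.
Trait 2 (derived state '1') is unique to Theta (autapomorphy; uninformative for grouping).
Trait 3 (derived state '1') is shared by all ingroup taxa — unites the whole ingroup.
Trait 4: derived state '0' in Eta only — an autapomorphy, so it tells us nothing about relationships among taxa.
Trait 5 (derived state '0') is shared by Delta, Eta, Gamma, and Theta — a synapomorphy uniting that clade.
Only Delta, Eta, and Gamma show the derived state '1' for Trait 6, supporting them as a clade.
Most parsimonious ingroup topology: ((((Gamma,Eta),Delta),Theta),Epsilon).
The clade {Eta, Gamma} is supported by Trait 1: its derived state '1' occurs in exactly those taxa and in no other taxon (including the outgroup).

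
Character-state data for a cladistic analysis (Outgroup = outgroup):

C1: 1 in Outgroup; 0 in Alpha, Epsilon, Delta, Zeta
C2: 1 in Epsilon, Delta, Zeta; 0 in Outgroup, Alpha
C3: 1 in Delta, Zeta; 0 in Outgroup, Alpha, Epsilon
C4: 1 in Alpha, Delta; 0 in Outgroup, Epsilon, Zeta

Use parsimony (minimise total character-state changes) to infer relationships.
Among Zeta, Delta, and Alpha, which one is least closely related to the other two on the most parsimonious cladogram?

Character polarity is set by the outgroup: the derived state is whichever differs from the outgroup's state, so for C1 the derived state is '0', and for the remaining characters it is '1'.
All ingroup taxa share the derived state '0' for C1; it defines the ingroup but does not resolve relationships within it.
C2: derived state '1' in Delta, Epsilon, and Zeta only — synapomorphy for {Delta, Epsilon, Zeta}.
Only Delta and Zeta show the derived state '1' for C3, supporting them as a clade.
C4 (state '1') occurs in Alpha and Delta but conflicts with the nesting implied by the other characters — most parsimoniously interpreted as homoplasy.
Most parsimonious ingroup topology: (Alpha,(Epsilon,(Delta,Zeta))).
Delta and Zeta share a more recent common ancestor with each other than either does with Alpha, so Alpha is the least closely related of the three.

Alpha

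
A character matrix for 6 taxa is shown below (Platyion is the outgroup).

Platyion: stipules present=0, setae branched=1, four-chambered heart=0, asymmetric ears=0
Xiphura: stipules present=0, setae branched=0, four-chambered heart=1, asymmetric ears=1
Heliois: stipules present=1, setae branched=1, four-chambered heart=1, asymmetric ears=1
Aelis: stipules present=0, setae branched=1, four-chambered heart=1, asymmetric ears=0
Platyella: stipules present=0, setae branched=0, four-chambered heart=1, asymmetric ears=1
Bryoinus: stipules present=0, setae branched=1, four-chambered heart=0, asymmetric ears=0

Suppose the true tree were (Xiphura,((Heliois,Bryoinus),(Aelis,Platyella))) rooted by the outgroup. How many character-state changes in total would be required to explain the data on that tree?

Map each character onto (Xiphura,((Heliois,Bryoinus),(Aelis,Platyella))) (rooted by Platyion) and count the minimum state changes it requires (Fitch parsimony):
stipules present: 1; setae branched: 2; four-chambered heart: 2; asymmetric ears: 3.
Total tree length = 8.

8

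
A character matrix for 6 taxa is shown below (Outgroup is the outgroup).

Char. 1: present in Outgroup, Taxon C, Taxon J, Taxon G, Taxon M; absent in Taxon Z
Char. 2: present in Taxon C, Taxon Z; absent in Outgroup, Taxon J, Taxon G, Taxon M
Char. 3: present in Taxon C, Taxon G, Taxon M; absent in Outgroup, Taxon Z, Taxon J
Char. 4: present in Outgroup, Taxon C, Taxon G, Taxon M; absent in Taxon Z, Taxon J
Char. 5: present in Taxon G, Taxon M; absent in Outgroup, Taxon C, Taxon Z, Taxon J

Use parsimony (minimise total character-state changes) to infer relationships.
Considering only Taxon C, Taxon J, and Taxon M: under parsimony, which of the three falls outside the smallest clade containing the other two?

Character polarity is set by the outgroup: the derived state is whichever differs from the outgroup's state, so for Char. 1, Char. 4 the derived state is 'absent', and for the remaining characters it is 'present'.
Char. 1: derived state 'absent' in Taxon Z only — an autapomorphy, so it tells us nothing about relationships among taxa.
Char. 2 (state 'present') occurs in Taxon C and Taxon Z but conflicts with the nesting implied by the other characters — most parsimoniously interpreted as homoplasy.
Char. 3 (derived state 'present') is shared by Taxon C, Taxon G, and Taxon M — a synapomorphy uniting that clade.
Only Taxon J and Taxon Z show the derived state 'absent' for Char. 4, supporting them as a clade.
Char. 5: derived state 'present' in Taxon G and Taxon M only — synapomorphy for {Taxon G, Taxon M}.
Most parsimonious ingroup topology: ((Taxon C,(Taxon G,Taxon M)),(Taxon Z,Taxon J)).
Taxon C and Taxon M share a more recent common ancestor with each other than either does with Taxon J, so Taxon J is the least closely related of the three.

Taxon J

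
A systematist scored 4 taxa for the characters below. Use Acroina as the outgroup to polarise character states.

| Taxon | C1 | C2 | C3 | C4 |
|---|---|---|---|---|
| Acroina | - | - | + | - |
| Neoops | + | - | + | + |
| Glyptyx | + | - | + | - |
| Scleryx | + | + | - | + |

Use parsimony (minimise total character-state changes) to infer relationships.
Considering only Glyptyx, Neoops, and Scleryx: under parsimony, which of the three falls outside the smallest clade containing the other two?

Glyptyx

Character polarity is set by the outgroup: the derived state is whichever differs from the outgroup's state, so for C3 the derived state is '-', and for the remaining characters it is '+'.
All ingroup taxa share the derived state '+' for C1; it defines the ingroup but does not resolve relationships within it.
C2: derived state '+' in Scleryx only — an autapomorphy, so it tells us nothing about relationships among taxa.
C3 (derived state '-') is unique to Scleryx (autapomorphy; uninformative for grouping).
C4: derived state '+' in Neoops and Scleryx only — synapomorphy for {Neoops, Scleryx}.
Most parsimonious ingroup topology: ((Neoops,Scleryx),Glyptyx).
Neoops and Scleryx share a more recent common ancestor with each other than either does with Glyptyx, so Glyptyx is the least closely related of the three.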